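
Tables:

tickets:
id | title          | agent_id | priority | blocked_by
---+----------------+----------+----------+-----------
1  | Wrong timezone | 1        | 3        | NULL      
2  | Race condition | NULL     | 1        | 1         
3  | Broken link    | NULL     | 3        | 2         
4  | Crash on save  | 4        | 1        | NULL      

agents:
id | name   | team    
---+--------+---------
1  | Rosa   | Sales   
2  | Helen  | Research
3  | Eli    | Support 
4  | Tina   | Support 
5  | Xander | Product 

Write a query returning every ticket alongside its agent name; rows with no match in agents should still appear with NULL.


LEFT JOIN keeps every row from tickets (the left table); where agent_id has no match in agents, the agent columns become NULL. Walk through each ticket:
  - ticket 1 (Wrong timezone): agent_id=1 -> matches Rosa
  - ticket 2 (Race condition): agent_id=NULL, no match -> kept with NULL
  - ticket 3 (Broken link): agent_id=NULL, no match -> kept with NULL
  - ticket 4 (Crash on save): agent_id=4 -> matches Tina
All 4 rows appear; 2 have NULL agent.

SQL:
SELECT a.title, b.name AS agent
FROM tickets a
LEFT JOIN agents b ON a.agent_id = b.id

Result:
title          | agent
---------------+------
Wrong timezone | Rosa 
Race condition | NULL 
Broken link    | NULL 
Crash on save  | Tina 


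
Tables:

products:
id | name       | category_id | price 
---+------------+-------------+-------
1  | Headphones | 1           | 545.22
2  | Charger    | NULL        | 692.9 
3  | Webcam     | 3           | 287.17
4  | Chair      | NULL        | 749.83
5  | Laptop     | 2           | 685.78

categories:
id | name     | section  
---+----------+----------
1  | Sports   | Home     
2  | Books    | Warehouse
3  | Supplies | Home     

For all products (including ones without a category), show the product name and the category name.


LEFT JOIN keeps every row from products (the left table); where category_id has no match in categories, the category columns become NULL. Walk through each product:
  - product 1 (Headphones): category_id=1 -> matches Sports
  - product 2 (Charger): category_id=NULL, no match -> kept with NULL
  - product 3 (Webcam): category_id=3 -> matches Supplies
  - product 4 (Chair): category_id=NULL, no match -> kept with NULL
  - product 5 (Laptop): category_id=2 -> matches Books
All 5 rows appear; 2 have NULL category.

SQL:
SELECT a.name, b.name AS category
FROM products a
LEFT JOIN categories b ON a.category_id = b.id

Result:
name       | category
-----------+---------
Headphones | Sports  
Charger    | NULL    
Webcam     | Supplies
Chair      | NULL    
Laptop     | Books   


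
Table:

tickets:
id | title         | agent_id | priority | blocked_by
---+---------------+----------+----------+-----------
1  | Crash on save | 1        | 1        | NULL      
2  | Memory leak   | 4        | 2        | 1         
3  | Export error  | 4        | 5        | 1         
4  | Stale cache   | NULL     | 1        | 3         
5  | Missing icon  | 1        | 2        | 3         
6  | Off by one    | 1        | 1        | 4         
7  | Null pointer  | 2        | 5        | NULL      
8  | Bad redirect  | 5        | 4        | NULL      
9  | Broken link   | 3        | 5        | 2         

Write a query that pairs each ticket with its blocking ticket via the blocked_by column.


This is a self-join: tickets is joined to a second copy of itself, matching each row's blocked_by to another row's id. Use LEFT JOIN so rows with blocked_by=NULL are kept.
  - ticket 1 (Crash on save): blocked_by=NULL -> NULL
  - ticket 2 (Memory leak): blocked_by=1 -> Crash on save
  - ticket 3 (Export error): blocked_by=1 -> Crash on save
  - ticket 4 (Stale cache): blocked_by=3 -> Export error
  - ticket 5 (Missing icon): blocked_by=3 -> Export error
  - ticket 6 (Off by one): blocked_by=4 -> Stale cache
  - ticket 7 (Null pointer): blocked_by=NULL -> NULL
  - ticket 8 (Bad redirect): blocked_by=NULL -> NULL
  - ticket 9 (Broken link): blocked_by=2 -> Memory leak

SQL:
SELECT a.title AS item, b.title AS blocked_by
FROM tickets a
LEFT JOIN tickets b ON a.blocked_by = b.id

Result:
item          | blocked_by   
--------------+--------------
Crash on save | NULL         
Memory leak   | Crash on save
Export error  | Crash on save
Stale cache   | Export error 
Missing icon  | Export error 
Off by one    | Stale cache  
Null pointer  | NULL         
Bad redirect  | NULL         
Broken link   | Memory leak  


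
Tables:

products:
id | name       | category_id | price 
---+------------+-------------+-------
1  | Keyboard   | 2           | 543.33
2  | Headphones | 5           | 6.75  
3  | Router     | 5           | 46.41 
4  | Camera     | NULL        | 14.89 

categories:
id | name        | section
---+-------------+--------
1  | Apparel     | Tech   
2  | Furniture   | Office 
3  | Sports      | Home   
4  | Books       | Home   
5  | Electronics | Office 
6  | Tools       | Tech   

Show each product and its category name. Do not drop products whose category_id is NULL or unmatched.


LEFT JOIN keeps every row from products (the left table); where category_id has no match in categories, the category columns become NULL. Walk through each product:
  - product 1 (Keyboard): category_id=2 -> matches Furniture
  - product 2 (Headphones): category_id=5 -> matches Electronics
  - product 3 (Router): category_id=5 -> matches Electronics
  - product 4 (Camera): category_id=NULL, no match -> kept with NULL
All 4 rows appear; 1 has NULL category.

SQL:
SELECT a.name, b.name AS category
FROM products a
LEFT JOIN categories b ON a.category_id = b.id

Result:
name       | category   
-----------+------------
Keyboard   | Furniture  
Headphones | Electronics
Router     | Electronics
Camera     | NULL       


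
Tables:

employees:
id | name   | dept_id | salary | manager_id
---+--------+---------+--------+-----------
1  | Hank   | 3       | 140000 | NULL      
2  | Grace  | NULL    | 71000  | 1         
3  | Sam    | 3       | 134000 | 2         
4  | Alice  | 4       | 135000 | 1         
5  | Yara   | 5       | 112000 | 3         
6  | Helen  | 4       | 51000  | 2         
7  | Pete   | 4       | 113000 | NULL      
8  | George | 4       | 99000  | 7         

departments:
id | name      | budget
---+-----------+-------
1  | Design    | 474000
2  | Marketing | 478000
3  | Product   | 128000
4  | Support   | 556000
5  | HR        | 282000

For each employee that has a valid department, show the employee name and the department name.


INNER JOIN keeps only employees rows whose dept_id matches an id in departments. Walk through each employee:
  - employee 1 (Hank): dept_id=3 -> matches Product
  - employee 2 (Grace): dept_id=NULL, no match -> dropped
  - employee 3 (Sam): dept_id=3 -> matches Product
  - employee 4 (Alice): dept_id=4 -> matches Support
  - employee 5 (Yara): dept_id=5 -> matches HR
  - employee 6 (Helen): dept_id=4 -> matches Support
  - employee 7 (Pete): dept_id=4 -> matches Support
  - employee 8 (George): dept_id=4 -> matches Support
So 1 of 8 rows is dropped.

SQL:
SELECT a.name, b.name AS department
FROM employees a
INNER JOIN departments b ON a.dept_id = b.id

Result:
name   | department
-------+-----------
Hank   | Product   
Sam    | Product   
Alice  | Support   
Yara   | HR        
Helen  | Support   
Pete   | Support   
George | Support   


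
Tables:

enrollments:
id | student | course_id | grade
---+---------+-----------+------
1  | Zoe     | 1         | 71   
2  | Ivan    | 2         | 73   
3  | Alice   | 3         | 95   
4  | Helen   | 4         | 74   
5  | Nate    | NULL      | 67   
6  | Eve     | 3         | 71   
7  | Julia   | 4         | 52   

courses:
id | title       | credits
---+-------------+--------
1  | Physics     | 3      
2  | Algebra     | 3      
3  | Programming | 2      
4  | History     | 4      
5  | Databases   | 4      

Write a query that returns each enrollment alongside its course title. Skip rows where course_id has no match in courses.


INNER JOIN keeps only enrollments rows whose course_id matches an id in courses. Walk through each enrollment:
  - enrollment 1 (Zoe): course_id=1 -> matches Physics
  - enrollment 2 (Ivan): course_id=2 -> matches Algebra
  - enrollment 3 (Alice): course_id=3 -> matches Programming
  - enrollment 4 (Helen): course_id=4 -> matches History
  - enrollment 5 (Nate): course_id=NULL, no match -> dropped
  - enrollment 6 (Eve): course_id=3 -> matches Programming
  - enrollment 7 (Julia): course_id=4 -> matches History
So 1 of 7 rows is dropped.

SQL:
SELECT a.student, b.title AS course
FROM enrollments a
INNER JOIN courses b ON a.course_id = b.id

Result:
student | course     
--------+------------
Zoe     | Physics    
Ivan    | Algebra    
Alice   | Programming
Helen   | History    
Eve     | Programming
Julia   | History    


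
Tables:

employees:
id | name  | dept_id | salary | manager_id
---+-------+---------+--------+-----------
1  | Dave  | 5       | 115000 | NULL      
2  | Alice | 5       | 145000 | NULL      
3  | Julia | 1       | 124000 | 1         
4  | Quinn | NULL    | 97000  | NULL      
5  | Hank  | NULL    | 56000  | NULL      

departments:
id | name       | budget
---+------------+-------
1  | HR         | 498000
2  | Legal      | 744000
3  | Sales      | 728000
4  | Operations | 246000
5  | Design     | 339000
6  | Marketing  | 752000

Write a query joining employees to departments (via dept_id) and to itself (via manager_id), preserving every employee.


Two LEFT JOINs from the same base table employees: one to departments via dept_id, one to employees itself via manager_id. Both are LEFT so every employee is preserved.
Match against departments:
  - employee 1 (Dave): dept_id=5 -> matches Design
  - employee 2 (Alice): dept_id=5 -> matches Design
  - employee 3 (Julia): dept_id=1 -> matches HR
  - employee 4 (Quinn): dept_id=NULL, no match -> kept with NULL
  - employee 5 (Hank): dept_id=NULL, no match -> kept with NULL
Match against employees (self):
  - employee 1 (Dave): manager_id=NULL -> NULL
  - employee 2 (Alice): manager_id=NULL -> NULL
  - employee 3 (Julia): manager_id=1 -> Dave
  - employee 4 (Quinn): manager_id=NULL -> NULL
  - employee 5 (Hank): manager_id=NULL -> NULL

SQL:
SELECT a.name, b.name AS department, c.name AS manager
FROM employees a
LEFT JOIN departments b ON a.dept_id = b.id
LEFT JOIN employees c ON a.manager_id = c.id

Result:
name  | department | manager
------+------------+--------
Dave  | Design     | NULL   
Alice | Design     | NULL   
Julia | HR         | Dave   
Quinn | NULL       | NULL   
Hank  | NULL       | NULL   


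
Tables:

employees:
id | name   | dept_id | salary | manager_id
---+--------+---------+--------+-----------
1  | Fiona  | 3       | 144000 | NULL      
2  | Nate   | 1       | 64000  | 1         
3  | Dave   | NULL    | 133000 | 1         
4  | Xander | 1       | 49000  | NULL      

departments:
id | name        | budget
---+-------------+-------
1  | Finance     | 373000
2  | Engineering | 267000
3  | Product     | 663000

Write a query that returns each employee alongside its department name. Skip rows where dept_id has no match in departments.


INNER JOIN keeps only employees rows whose dept_id matches an id in departments. Walk through each employee:
  - employee 1 (Fiona): dept_id=3 -> matches Product
  - employee 2 (Nate): dept_id=1 -> matches Finance
  - employee 3 (Dave): dept_id=NULL, no match -> dropped
  - employee 4 (Xander): dept_id=1 -> matches Finance
So 1 of 4 rows is dropped.

SQL:
SELECT a.name, b.name AS department
FROM employees a
INNER JOIN departments b ON a.dept_id = b.id

Result:
name   | department
-------+-----------
Fiona  | Product   
Nate   | Finance   
Xander | Finance   


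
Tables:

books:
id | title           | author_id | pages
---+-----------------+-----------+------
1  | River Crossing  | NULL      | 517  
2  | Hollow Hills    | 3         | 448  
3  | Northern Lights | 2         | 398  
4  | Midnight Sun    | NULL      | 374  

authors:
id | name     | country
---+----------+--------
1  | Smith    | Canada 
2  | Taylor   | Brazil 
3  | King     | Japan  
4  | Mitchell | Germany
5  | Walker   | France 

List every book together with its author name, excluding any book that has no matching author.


INNER JOIN keeps only books rows whose author_id matches an id in authors. Walk through each book:
  - book 1 (River Crossing): author_id=NULL, no match -> dropped
  - book 2 (Hollow Hills): author_id=3 -> matches King
  - book 3 (Northern Lights): author_id=2 -> matches Taylor
  - book 4 (Midnight Sun): author_id=NULL, no match -> dropped
So 2 of 4 rows are dropped.

SQL:
SELECT a.title, b.name AS author
FROM books a
INNER JOIN authors b ON a.author_id = b.id

Result:
title           | author
----------------+-------
Hollow Hills    | King  
Northern Lights | Taylor


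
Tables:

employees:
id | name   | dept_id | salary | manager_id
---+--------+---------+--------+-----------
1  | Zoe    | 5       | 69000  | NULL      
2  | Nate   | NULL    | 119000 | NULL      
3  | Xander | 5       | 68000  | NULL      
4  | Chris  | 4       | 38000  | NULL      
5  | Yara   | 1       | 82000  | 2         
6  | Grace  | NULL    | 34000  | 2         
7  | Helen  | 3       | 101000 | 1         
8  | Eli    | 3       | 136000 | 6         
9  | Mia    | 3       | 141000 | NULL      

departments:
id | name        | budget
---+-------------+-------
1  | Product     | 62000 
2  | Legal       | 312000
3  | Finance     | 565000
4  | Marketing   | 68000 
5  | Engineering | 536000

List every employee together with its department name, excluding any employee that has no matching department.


INNER JOIN keeps only employees rows whose dept_id matches an id in departments. Walk through each employee:
  - employee 1 (Zoe): dept_id=5 -> matches Engineering
  - employee 2 (Nate): dept_id=NULL, no match -> dropped
  - employee 3 (Xander): dept_id=5 -> matches Engineering
  - employee 4 (Chris): dept_id=4 -> matches Marketing
  - employee 5 (Yara): dept_id=1 -> matches Product
  - employee 6 (Grace): dept_id=NULL, no match -> dropped
  - employee 7 (Helen): dept_id=3 -> matches Finance
  - employee 8 (Eli): dept_id=3 -> matches Finance
  - employee 9 (Mia): dept_id=3 -> matches Finance
So 2 of 9 rows are dropped.

SQL:
SELECT a.name, b.name AS department
FROM employees a
INNER JOIN departments b ON a.dept_id = b.id

Result:
name   | department 
-------+------------
Zoe    | Engineering
Xander | Engineering
Chris  | Marketing  
Yara   | Product    
Helen  | Finance    
Eli    | Finance    
Mia    | Finance    


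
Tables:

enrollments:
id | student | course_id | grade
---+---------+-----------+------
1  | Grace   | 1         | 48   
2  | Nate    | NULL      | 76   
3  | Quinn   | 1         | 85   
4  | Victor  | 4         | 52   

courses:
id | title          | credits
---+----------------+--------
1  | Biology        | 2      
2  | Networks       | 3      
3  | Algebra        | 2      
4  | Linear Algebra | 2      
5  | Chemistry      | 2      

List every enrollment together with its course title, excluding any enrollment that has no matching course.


INNER JOIN keeps only enrollments rows whose course_id matches an id in courses. Walk through each enrollment:
  - enrollment 1 (Grace): course_id=1 -> matches Biology
  - enrollment 2 (Nate): course_id=NULL, no match -> dropped
  - enrollment 3 (Quinn): course_id=1 -> matches Biology
  - enrollment 4 (Victor): course_id=4 -> matches Linear Algebra
So 1 of 4 rows is dropped.

SQL:
SELECT a.student, b.title AS course
FROM enrollments a
INNER JOIN courses b ON a.course_id = b.id

Result:
student | course        
--------+---------------
Grace   | Biology       
Quinn   | Biology       
Victor  | Linear Algebra


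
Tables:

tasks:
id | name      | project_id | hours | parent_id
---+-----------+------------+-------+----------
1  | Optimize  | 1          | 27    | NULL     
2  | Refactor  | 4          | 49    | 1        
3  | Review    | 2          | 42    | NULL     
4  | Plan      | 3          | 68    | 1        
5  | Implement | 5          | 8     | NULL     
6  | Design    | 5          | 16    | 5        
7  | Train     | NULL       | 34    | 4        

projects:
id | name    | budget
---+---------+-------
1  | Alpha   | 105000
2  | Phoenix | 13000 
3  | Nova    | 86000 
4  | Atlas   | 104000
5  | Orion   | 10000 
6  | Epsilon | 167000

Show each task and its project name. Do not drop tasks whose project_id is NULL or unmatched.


LEFT JOIN keeps every row from tasks (the left table); where project_id has no match in projects, the project columns become NULL. Walk through each task:
  - task 1 (Optimize): project_id=1 -> matches Alpha
  - task 2 (Refactor): project_id=4 -> matches Atlas
  - task 3 (Review): project_id=2 -> matches Phoenix
  - task 4 (Plan): project_id=3 -> matches Nova
  - task 5 (Implement): project_id=5 -> matches Orion
  - task 6 (Design): project_id=5 -> matches Orion
  - task 7 (Train): project_id=NULL, no match -> kept with NULL
All 7 rows appear; 1 has NULL project.

SQL:
SELECT a.name, b.name AS project
FROM tasks a
LEFT JOIN projects b ON a.project_id = b.id

Result:
name      | project
----------+--------
Optimize  | Alpha  
Refactor  | Atlas  
Review    | Phoenix
Plan      | Nova   
Implement | Orion  
Design    | Orion  
Train     | NULL   


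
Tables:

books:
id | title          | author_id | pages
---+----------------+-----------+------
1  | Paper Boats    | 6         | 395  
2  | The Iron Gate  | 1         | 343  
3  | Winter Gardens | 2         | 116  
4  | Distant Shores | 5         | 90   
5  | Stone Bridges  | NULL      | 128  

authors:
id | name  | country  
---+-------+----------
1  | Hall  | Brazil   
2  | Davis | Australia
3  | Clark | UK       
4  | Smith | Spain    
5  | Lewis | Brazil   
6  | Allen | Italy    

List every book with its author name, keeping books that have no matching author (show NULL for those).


LEFT JOIN keeps every row from books (the left table); where author_id has no match in authors, the author columns become NULL. Walk through each book:
  - book 1 (Paper Boats): author_id=6 -> matches Allen
  - book 2 (The Iron Gate): author_id=1 -> matches Hall
  - book 3 (Winter Gardens): author_id=2 -> matches Davis
  - book 4 (Distant Shores): author_id=5 -> matches Lewis
  - book 5 (Stone Bridges): author_id=NULL, no match -> kept with NULL
All 5 rows appear; 1 has NULL author.

SQL:
SELECT a.title, b.name AS author
FROM books a
LEFT JOIN authors b ON a.author_id = b.id

Result:
title          | author
---------------+-------
Paper Boats    | Allen 
The Iron Gate  | Hall  
Winter Gardens | Davis 
Distant Shores | Lewis 
Stone Bridges  | NULL  


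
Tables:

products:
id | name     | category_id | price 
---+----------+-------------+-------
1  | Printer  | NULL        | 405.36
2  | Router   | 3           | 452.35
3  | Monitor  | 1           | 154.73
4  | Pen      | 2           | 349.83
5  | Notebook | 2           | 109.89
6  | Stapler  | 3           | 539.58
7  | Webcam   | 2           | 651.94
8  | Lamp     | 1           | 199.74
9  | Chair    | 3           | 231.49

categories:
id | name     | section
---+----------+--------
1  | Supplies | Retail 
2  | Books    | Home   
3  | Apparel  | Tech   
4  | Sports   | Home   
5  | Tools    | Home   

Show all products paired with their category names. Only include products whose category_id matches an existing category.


INNER JOIN keeps only products rows whose category_id matches an id in categories. Walk through each product:
  - product 1 (Printer): category_id=NULL, no match -> dropped
  - product 2 (Router): category_id=3 -> matches Apparel
  - product 3 (Monitor): category_id=1 -> matches Supplies
  - product 4 (Pen): category_id=2 -> matches Books
  - product 5 (Notebook): category_id=2 -> matches Books
  - product 6 (Stapler): category_id=3 -> matches Apparel
  - product 7 (Webcam): category_id=2 -> matches Books
  - product 8 (Lamp): category_id=1 -> matches Supplies
  - product 9 (Chair): category_id=3 -> matches Apparel
So 1 of 9 rows is dropped.

SQL:
SELECT a.name, b.name AS category
FROM products a
INNER JOIN categories b ON a.category_id = b.id

Result:
name     | category
---------+---------
Router   | Apparel 
Monitor  | Supplies
Pen      | Books   
Notebook | Books   
Stapler  | Apparel 
Webcam   | Books   
Lamp     | Supplies
Chair    | Apparel 


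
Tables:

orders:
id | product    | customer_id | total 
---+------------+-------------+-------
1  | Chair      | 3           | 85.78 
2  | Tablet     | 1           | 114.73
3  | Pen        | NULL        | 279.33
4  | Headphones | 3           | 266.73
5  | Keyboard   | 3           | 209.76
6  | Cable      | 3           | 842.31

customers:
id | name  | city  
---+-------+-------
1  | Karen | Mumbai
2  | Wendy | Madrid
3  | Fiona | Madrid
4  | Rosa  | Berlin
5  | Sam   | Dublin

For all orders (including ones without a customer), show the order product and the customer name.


LEFT JOIN keeps every row from orders (the left table); where customer_id has no match in customers, the customer columns become NULL. Walk through each order:
  - order 1 (Chair): customer_id=3 -> matches Fiona
  - order 2 (Tablet): customer_id=1 -> matches Karen
  - order 3 (Pen): customer_id=NULL, no match -> kept with NULL
  - order 4 (Headphones): customer_id=3 -> matches Fiona
  - order 5 (Keyboard): customer_id=3 -> matches Fiona
  - order 6 (Cable): customer_id=3 -> matches Fiona
All 6 rows appear; 1 has NULL customer.

SQL:
SELECT a.product, b.name AS customer
FROM orders a
LEFT JOIN customers b ON a.customer_id = b.id

Result:
product    | customer
-----------+---------
Chair      | Fiona   
Tablet     | Karen   
Pen        | NULL    
Headphones | Fiona   
Keyboard   | Fiona   
Cable      | Fiona   


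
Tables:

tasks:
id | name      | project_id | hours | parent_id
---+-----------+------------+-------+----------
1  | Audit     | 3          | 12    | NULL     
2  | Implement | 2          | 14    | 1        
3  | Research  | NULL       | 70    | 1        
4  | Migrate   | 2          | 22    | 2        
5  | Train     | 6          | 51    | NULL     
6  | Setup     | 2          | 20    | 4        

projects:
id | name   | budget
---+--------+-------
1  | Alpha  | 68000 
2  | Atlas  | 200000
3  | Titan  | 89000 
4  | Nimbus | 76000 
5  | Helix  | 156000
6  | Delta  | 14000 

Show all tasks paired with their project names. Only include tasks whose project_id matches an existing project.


INNER JOIN keeps only tasks rows whose project_id matches an id in projects. Walk through each task:
  - task 1 (Audit): project_id=3 -> matches Titan
  - task 2 (Implement): project_id=2 -> matches Atlas
  - task 3 (Research): project_id=NULL, no match -> dropped
  - task 4 (Migrate): project_id=2 -> matches Atlas
  - task 5 (Train): project_id=6 -> matches Delta
  - task 6 (Setup): project_id=2 -> matches Atlas
So 1 of 6 rows is dropped.

SQL:
SELECT a.name, b.name AS project
FROM tasks a
INNER JOIN projects b ON a.project_id = b.id

Result:
name      | project
----------+--------
Audit     | Titan  
Implement | Atlas  
Migrate   | Atlas  
Train     | Delta  
Setup     | Atlas  


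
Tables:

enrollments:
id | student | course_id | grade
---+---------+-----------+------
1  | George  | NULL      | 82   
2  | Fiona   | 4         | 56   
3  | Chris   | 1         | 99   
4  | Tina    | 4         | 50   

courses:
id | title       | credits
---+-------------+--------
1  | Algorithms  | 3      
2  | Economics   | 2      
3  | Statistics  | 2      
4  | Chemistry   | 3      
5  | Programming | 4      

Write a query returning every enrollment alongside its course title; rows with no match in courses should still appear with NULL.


LEFT JOIN keeps every row from enrollments (the left table); where course_id has no match in courses, the course columns become NULL. Walk through each enrollment:
  - enrollment 1 (George): course_id=NULL, no match -> kept with NULL
  - enrollment 2 (Fiona): course_id=4 -> matches Chemistry
  - enrollment 3 (Chris): course_id=1 -> matches Algorithms
  - enrollment 4 (Tina): course_id=4 -> matches Chemistry
All 4 rows appear; 1 has NULL course.

SQL:
SELECT a.student, b.title AS course
FROM enrollments a
LEFT JOIN courses b ON a.course_id = b.id

Result:
student | course    
--------+-----------
George  | NULL      
Fiona   | Chemistry 
Chris   | Algorithms
Tina    | Chemistry 


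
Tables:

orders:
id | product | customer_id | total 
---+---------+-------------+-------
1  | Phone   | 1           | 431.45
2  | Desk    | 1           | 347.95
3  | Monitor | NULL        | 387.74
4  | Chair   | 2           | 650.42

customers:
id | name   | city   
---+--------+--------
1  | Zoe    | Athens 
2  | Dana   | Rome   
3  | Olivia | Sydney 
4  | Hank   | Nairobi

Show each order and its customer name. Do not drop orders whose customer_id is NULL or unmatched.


LEFT JOIN keeps every row from orders (the left table); where customer_id has no match in customers, the customer columns become NULL. Walk through each order:
  - order 1 (Phone): customer_id=1 -> matches Zoe
  - order 2 (Desk): customer_id=1 -> matches Zoe
  - order 3 (Monitor): customer_id=NULL, no match -> kept with NULL
  - order 4 (Chair): customer_id=2 -> matches Dana
All 4 rows appear; 1 has NULL customer.

SQL:
SELECT a.product, b.name AS customer
FROM orders a
LEFT JOIN customers b ON a.customer_id = b.id

Result:
product | customer
--------+---------
Phone   | Zoe     
Desk    | Zoe     
Monitor | NULL    
Chair   | Dana    


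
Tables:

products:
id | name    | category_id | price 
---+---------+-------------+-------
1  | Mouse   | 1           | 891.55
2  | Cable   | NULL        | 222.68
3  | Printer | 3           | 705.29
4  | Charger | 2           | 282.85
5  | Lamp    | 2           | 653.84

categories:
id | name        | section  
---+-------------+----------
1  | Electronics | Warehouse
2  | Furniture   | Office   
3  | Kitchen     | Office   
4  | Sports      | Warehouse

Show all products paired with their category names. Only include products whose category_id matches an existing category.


INNER JOIN keeps only products rows whose category_id matches an id in categories. Walk through each product:
  - product 1 (Mouse): category_id=1 -> matches Electronics
  - product 2 (Cable): category_id=NULL, no match -> dropped
  - product 3 (Printer): category_id=3 -> matches Kitchen
  - product 4 (Charger): category_id=2 -> matches Furniture
  - product 5 (Lamp): category_id=2 -> matches Furniture
So 1 of 5 rows is dropped.

SQL:
SELECT a.name, b.name AS category
FROM products a
INNER JOIN categories b ON a.category_id = b.id

Result:
name    | category   
--------+------------
Mouse   | Electronics
Printer | Kitchen    
Charger | Furniture  
Lamp    | Furniture  


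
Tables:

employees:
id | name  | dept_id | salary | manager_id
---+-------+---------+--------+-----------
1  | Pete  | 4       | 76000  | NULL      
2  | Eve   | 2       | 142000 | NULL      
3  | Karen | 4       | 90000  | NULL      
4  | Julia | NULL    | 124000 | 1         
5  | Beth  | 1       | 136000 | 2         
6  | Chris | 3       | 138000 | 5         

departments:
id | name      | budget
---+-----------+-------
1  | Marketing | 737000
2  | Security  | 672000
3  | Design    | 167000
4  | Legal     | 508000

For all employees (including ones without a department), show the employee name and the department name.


LEFT JOIN keeps every row from employees (the left table); where dept_id has no match in departments, the department columns become NULL. Walk through each employee:
  - employee 1 (Pete): dept_id=4 -> matches Legal
  - employee 2 (Eve): dept_id=2 -> matches Security
  - employee 3 (Karen): dept_id=4 -> matches Legal
  - employee 4 (Julia): dept_id=NULL, no match -> kept with NULL
  - employee 5 (Beth): dept_id=1 -> matches Marketing
  - employee 6 (Chris): dept_id=3 -> matches Design
All 6 rows appear; 1 has NULL department.

SQL:
SELECT a.name, b.name AS department
FROM employees a
LEFT JOIN departments b ON a.dept_id = b.id

Result:
name  | department
------+-----------
Pete  | Legal     
Eve   | Security  
Karen | Legal     
Julia | NULL      
Beth  | Marketing 
Chris | Design    


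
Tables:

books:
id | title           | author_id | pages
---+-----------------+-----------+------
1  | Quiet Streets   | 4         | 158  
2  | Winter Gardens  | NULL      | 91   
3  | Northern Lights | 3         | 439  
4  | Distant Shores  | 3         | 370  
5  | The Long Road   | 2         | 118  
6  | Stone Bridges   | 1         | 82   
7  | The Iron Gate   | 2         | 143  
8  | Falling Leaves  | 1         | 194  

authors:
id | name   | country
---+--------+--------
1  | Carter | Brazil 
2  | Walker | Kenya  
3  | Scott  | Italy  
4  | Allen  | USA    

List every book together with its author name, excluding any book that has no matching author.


INNER JOIN keeps only books rows whose author_id matches an id in authors. Walk through each book:
  - book 1 (Quiet Streets): author_id=4 -> matches Allen
  - book 2 (Winter Gardens): author_id=NULL, no match -> dropped
  - book 3 (Northern Lights): author_id=3 -> matches Scott
  - book 4 (Distant Shores): author_id=3 -> matches Scott
  - book 5 (The Long Road): author_id=2 -> matches Walker
  - book 6 (Stone Bridges): author_id=1 -> matches Carter
  - book 7 (The Iron Gate): author_id=2 -> matches Walker
  - book 8 (Falling Leaves): author_id=1 -> matches Carter
So 1 of 8 rows is dropped.

SQL:
SELECT a.title, b.name AS author
FROM books a
INNER JOIN authors b ON a.author_id = b.id

Result:
title           | author
----------------+-------
Quiet Streets   | Allen 
Northern Lights | Scott 
Distant Shores  | Scott 
The Long Road   | Walker
Stone Bridges   | Carter
The Iron Gate   | Walker
Falling Leaves  | Carter


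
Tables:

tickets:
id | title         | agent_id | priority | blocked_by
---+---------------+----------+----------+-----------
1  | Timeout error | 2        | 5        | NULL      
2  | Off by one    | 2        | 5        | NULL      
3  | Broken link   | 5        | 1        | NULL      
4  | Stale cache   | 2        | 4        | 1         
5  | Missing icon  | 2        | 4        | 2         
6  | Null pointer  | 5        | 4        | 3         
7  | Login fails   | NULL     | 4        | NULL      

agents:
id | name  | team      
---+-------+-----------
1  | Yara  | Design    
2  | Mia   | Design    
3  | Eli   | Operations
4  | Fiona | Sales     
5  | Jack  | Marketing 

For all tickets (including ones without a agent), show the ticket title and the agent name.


LEFT JOIN keeps every row from tickets (the left table); where agent_id has no match in agents, the agent columns become NULL. Walk through each ticket:
  - ticket 1 (Timeout error): agent_id=2 -> matches Mia
  - ticket 2 (Off by one): agent_id=2 -> matches Mia
  - ticket 3 (Broken link): agent_id=5 -> matches Jack
  - ticket 4 (Stale cache): agent_id=2 -> matches Mia
  - ticket 5 (Missing icon): agent_id=2 -> matches Mia
  - ticket 6 (Null pointer): agent_id=5 -> matches Jack
  - ticket 7 (Login fails): agent_id=NULL, no match -> kept with NULL
All 7 rows appear; 1 has NULL agent.

SQL:
SELECT a.title, b.name AS agent
FROM tickets a
LEFT JOIN agents b ON a.agent_id = b.id

Result:
title         | agent
--------------+------
Timeout error | Mia  
Off by one    | Mia  
Broken link   | Jack 
Stale cache   | Mia  
Missing icon  | Mia  
Null pointer  | Jack 
Login fails   | NULL 


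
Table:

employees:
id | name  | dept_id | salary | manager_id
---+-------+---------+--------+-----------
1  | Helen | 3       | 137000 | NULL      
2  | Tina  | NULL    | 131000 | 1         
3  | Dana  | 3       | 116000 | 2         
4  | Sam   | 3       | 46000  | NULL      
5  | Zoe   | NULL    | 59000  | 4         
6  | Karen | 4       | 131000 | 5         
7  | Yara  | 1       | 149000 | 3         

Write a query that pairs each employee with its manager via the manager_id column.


This is a self-join: employees is joined to a second copy of itself, matching each row's manager_id to another row's id. Use LEFT JOIN so rows with manager_id=NULL are kept.
  - employee 1 (Helen): manager_id=NULL -> NULL
  - employee 2 (Tina): manager_id=1 -> Helen
  - employee 3 (Dana): manager_id=2 -> Tina
  - employee 4 (Sam): manager_id=NULL -> NULL
  - employee 5 (Zoe): manager_id=4 -> Sam
  - employee 6 (Karen): manager_id=5 -> Zoe
  - employee 7 (Yara): manager_id=3 -> Dana

SQL:
SELECT a.name AS item, b.name AS manager
FROM employees a
LEFT JOIN employees b ON a.manager_id = b.id

Result:
item  | manager
------+--------
Helen | NULL   
Tina  | Helen  
Dana  | Tina   
Sam   | NULL   
Zoe   | Sam    
Karen | Zoe    
Yara  | Dana   


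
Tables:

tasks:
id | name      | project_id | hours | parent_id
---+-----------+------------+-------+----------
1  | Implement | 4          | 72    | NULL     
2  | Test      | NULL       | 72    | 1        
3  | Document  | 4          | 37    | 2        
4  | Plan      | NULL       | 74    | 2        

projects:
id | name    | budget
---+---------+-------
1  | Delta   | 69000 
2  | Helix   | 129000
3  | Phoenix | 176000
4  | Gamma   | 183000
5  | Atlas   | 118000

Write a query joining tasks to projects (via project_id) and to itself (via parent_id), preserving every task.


Two LEFT JOINs from the same base table tasks: one to projects via project_id, one to tasks itself via parent_id. Both are LEFT so every task is preserved.
Match against projects:
  - task 1 (Implement): project_id=4 -> matches Gamma
  - task 2 (Test): project_id=NULL, no match -> kept with NULL
  - task 3 (Document): project_id=4 -> matches Gamma
  - task 4 (Plan): project_id=NULL, no match -> kept with NULL
Match against tasks (self):
  - task 1 (Implement): parent_id=NULL -> NULL
  - task 2 (Test): parent_id=1 -> Implement
  - task 3 (Document): parent_id=2 -> Test
  - task 4 (Plan): parent_id=2 -> Test

SQL:
SELECT a.name, b.name AS project, c.name AS parent
FROM tasks a
LEFT JOIN projects b ON a.project_id = b.id
LEFT JOIN tasks c ON a.parent_id = c.id

Result:
name      | project | parent   
----------+---------+----------
Implement | Gamma   | NULL     
Test      | NULL    | Implement
Document  | Gamma   | Test     
Plan      | NULL    | Test     


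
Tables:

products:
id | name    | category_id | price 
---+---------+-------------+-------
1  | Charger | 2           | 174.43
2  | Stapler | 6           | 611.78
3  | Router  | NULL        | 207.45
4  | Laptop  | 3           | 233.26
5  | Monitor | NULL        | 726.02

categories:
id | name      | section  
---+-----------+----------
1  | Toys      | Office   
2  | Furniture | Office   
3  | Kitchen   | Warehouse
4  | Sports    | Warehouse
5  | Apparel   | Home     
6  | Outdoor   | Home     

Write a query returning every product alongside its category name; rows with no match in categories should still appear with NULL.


LEFT JOIN keeps every row from products (the left table); where category_id has no match in categories, the category columns become NULL. Walk through each product:
  - product 1 (Charger): category_id=2 -> matches Furniture
  - product 2 (Stapler): category_id=6 -> matches Outdoor
  - product 3 (Router): category_id=NULL, no match -> kept with NULL
  - product 4 (Laptop): category_id=3 -> matches Kitchen
  - product 5 (Monitor): category_id=NULL, no match -> kept with NULL
All 5 rows appear; 2 have NULL category.

SQL:
SELECT a.name, b.name AS category
FROM products a
LEFT JOIN categories b ON a.category_id = b.id

Result:
name    | category 
--------+----------
Charger | Furniture
Stapler | Outdoor  
Router  | NULL     
Laptop  | Kitchen  
Monitor | NULL     


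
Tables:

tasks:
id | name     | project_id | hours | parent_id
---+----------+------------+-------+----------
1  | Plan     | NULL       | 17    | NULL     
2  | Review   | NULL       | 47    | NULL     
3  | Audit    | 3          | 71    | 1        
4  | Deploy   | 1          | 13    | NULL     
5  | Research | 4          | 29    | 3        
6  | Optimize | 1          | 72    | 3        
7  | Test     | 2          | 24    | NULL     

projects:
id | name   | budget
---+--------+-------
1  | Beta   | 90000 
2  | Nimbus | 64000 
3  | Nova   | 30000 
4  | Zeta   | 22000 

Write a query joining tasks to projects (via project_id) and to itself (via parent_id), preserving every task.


Two LEFT JOINs from the same base table tasks: one to projects via project_id, one to tasks itself via parent_id. Both are LEFT so every task is preserved.
Match against projects:
  - task 1 (Plan): project_id=NULL, no match -> kept with NULL
  - task 2 (Review): project_id=NULL, no match -> kept with NULL
  - task 3 (Audit): project_id=3 -> matches Nova
  - task 4 (Deploy): project_id=1 -> matches Beta
  - task 5 (Research): project_id=4 -> matches Zeta
  - task 6 (Optimize): project_id=1 -> matches Beta
  - task 7 (Test): project_id=2 -> matches Nimbus
Match against tasks (self):
  - task 1 (Plan): parent_id=NULL -> NULL
  - task 2 (Review): parent_id=NULL -> NULL
  - task 3 (Audit): parent_id=1 -> Plan
  - task 4 (Deploy): parent_id=NULL -> NULL
  - task 5 (Research): parent_id=3 -> Audit
  - task 6 (Optimize): parent_id=3 -> Audit
  - task 7 (Test): parent_id=NULL -> NULL

SQL:
SELECT a.name, b.name AS project, c.name AS parent
FROM tasks a
LEFT JOIN projects b ON a.project_id = b.id
LEFT JOIN tasks c ON a.parent_id = c.id

Result:
name     | project | parent
---------+---------+-------
Plan     | NULL    | NULL  
Review   | NULL    | NULL  
Audit    | Nova    | Plan  
Deploy   | Beta    | NULL  
Research | Zeta    | Audit 
Optimize | Beta    | Audit 
Test     | Nimbus  | NULL  


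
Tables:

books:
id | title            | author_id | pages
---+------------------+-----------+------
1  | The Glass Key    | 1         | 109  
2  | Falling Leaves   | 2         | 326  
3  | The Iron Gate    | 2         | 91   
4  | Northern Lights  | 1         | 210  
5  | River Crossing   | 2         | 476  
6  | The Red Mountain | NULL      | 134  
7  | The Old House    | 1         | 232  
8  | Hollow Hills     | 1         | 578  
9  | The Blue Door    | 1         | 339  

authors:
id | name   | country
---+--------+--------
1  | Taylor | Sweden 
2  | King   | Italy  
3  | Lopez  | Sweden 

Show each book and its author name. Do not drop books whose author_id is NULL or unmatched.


LEFT JOIN keeps every row from books (the left table); where author_id has no match in authors, the author columns become NULL. Walk through each book:
  - book 1 (The Glass Key): author_id=1 -> matches Taylor
  - book 2 (Falling Leaves): author_id=2 -> matches King
  - book 3 (The Iron Gate): author_id=2 -> matches King
  - book 4 (Northern Lights): author_id=1 -> matches Taylor
  - book 5 (River Crossing): author_id=2 -> matches King
  - book 6 (The Red Mountain): author_id=NULL, no match -> kept with NULL
  - book 7 (The Old House): author_id=1 -> matches Taylor
  - book 8 (Hollow Hills): author_id=1 -> matches Taylor
  - book 9 (The Blue Door): author_id=1 -> matches Taylor
All 9 rows appear; 1 has NULL author.

SQL:
SELECT a.title, b.name AS author
FROM books a
LEFT JOIN authors b ON a.author_id = b.id

Result:
title            | author
-----------------+-------
The Glass Key    | Taylor
Falling Leaves   | King  
The Iron Gate    | King  
Northern Lights  | Taylor
River Crossing   | King  
The Red Mountain | NULL  
The Old House    | Taylor
Hollow Hills     | Taylor
The Blue Door    | Taylor


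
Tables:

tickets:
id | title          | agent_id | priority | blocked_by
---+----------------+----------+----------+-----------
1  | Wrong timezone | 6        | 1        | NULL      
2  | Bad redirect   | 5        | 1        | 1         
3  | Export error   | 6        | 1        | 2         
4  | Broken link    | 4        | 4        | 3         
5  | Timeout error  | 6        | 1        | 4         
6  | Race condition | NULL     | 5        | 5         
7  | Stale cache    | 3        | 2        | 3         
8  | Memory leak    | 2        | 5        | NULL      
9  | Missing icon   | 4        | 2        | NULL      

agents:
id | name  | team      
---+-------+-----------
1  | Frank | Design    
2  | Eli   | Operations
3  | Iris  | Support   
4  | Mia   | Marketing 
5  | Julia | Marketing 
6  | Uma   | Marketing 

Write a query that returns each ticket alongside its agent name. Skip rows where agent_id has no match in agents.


INNER JOIN keeps only tickets rows whose agent_id matches an id in agents. Walk through each ticket:
  - ticket 1 (Wrong timezone): agent_id=6 -> matches Uma
  - ticket 2 (Bad redirect): agent_id=5 -> matches Julia
  - ticket 3 (Export error): agent_id=6 -> matches Uma
  - ticket 4 (Broken link): agent_id=4 -> matches Mia
  - ticket 5 (Timeout error): agent_id=6 -> matches Uma
  - ticket 6 (Race condition): agent_id=NULL, no match -> dropped
  - ticket 7 (Stale cache): agent_id=3 -> matches Iris
  - ticket 8 (Memory leak): agent_id=2 -> matches Eli
  - ticket 9 (Missing icon): agent_id=4 -> matches Mia
So 1 of 9 rows is dropped.

SQL:
SELECT a.title, b.name AS agent
FROM tickets a
INNER JOIN agents b ON a.agent_id = b.id

Result:
title          | agent
---------------+------
Wrong timezone | Uma  
Bad redirect   | Julia
Export error   | Uma  
Broken link    | Mia  
Timeout error  | Uma  
Stale cache    | Iris 
Memory leak    | Eli  
Missing icon   | Mia  
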